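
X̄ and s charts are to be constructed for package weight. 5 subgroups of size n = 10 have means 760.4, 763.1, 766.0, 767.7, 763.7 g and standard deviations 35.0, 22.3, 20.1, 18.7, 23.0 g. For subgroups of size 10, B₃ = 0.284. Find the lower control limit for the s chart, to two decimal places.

6.76

s̄ = (35.0 + 22.3 + 20.1 + 18.7 + 23.0) / 5 = 23.8200
LCL_s = B₃·s̄ = 0.284 × 23.8200 = 6.7649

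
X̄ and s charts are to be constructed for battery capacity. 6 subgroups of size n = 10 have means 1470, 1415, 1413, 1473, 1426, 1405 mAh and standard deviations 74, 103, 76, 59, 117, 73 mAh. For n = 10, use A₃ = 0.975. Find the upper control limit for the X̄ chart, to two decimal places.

X̄̄ = (1470 + 1415 + 1413 + 1473 + 1426 + 1405) / 6 = 1433.6667
s̄ = (74 + 103 + 76 + 59 + 117 + 73) / 6 = 83.6667
UCL = X̄̄ + A₃·s̄ = 1433.6667 + 0.975 × 83.6667 = 1515.2417

1515.24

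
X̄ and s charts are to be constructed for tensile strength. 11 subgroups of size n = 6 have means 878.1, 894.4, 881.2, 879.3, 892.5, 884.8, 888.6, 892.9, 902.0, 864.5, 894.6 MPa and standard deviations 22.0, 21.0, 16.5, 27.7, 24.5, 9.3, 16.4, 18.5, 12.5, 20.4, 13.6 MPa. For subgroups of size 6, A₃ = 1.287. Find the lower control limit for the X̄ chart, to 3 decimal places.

862.946

X̄̄ = (878.1 + 894.4 + 881.2 + 879.3 + 892.5 + 884.8 + 888.6 + 892.9 + 902.0 + 864.5 + 894.6) / 11 = 886.6273
s̄ = (22.0 + 21.0 + 16.5 + 27.7 + 24.5 + 9.3 + 16.4 + 18.5 + 12.5 + 20.4 + 13.6) / 11 = 18.4000
LCL = X̄̄ − A₃·s̄ = 886.6273 − 1.287 × 18.4000 = 862.9465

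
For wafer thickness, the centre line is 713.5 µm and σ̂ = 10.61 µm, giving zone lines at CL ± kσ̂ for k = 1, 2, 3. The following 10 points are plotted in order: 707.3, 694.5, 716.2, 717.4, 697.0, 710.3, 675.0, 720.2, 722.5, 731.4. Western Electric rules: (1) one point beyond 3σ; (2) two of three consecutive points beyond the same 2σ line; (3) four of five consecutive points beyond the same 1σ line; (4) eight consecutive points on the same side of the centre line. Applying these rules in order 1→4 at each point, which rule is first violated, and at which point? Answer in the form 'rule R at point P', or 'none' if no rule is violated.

Zone of each point (C = within 1σ̂, B = 1σ̂–2σ̂, A = 2σ̂–3σ̂, * = beyond 3σ̂; sign = side of CL): 1:-C, 2:-B, 3:+C, 4:+C, 5:-B, 6:-C, 7:-*, 8:+C, 9:+C, 10:+B
Rule 1 (one point beyond the 3σ limits) is satisfied at point 7.

rule 1 at point 7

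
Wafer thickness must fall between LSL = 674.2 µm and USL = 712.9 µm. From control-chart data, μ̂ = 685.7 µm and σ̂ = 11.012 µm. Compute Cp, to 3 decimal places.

0.586

Cp = (USL − LSL) / (6σ̂) = (712.9 − 674.2) / (6 × 11.012) = 38.7000 / 66.0720 = 0.5857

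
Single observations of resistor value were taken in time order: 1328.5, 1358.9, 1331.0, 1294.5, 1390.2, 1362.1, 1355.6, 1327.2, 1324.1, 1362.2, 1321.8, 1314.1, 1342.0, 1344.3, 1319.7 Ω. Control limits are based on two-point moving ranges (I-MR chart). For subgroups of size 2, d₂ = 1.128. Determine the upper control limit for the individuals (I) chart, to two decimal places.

X̄ = (1328.5 + 1358.9 + 1331.0 + 1294.5 + 1390.2 + 1362.1 + 1355.6 + 1327.2 + 1324.1 + 1362.2 + 1321.8 + 1314.1 + 1342.0 + 1344.3 + 1319.7) / 15 = 1338.4133
Moving ranges: 30.4, 27.9, 36.5, 95.7, 28.1, 6.5, 28.4, 3.1, 38.1, 40.4, 7.7, 27.9, 2.3, 24.6; M̄R̄ = 397.6000 / 14 = 28.4000
UCL = X̄ + 3·M̄R̄/d₂ = 1338.4133 + 3 × 28.4000 / 1.128 = 1413.9452

1413.95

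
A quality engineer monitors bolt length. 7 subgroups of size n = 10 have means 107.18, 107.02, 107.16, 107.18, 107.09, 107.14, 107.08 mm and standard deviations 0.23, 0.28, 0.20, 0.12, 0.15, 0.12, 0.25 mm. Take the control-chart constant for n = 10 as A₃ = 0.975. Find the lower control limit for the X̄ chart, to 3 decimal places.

X̄̄ = (107.18 + 107.02 + 107.16 + 107.18 + 107.09 + 107.14 + 107.08) / 7 = 107.1214
s̄ = (0.23 + 0.28 + 0.20 + 0.12 + 0.15 + 0.12 + 0.25) / 7 = 0.1929
LCL = X̄̄ − A₃·s̄ = 107.1214 − 0.975 × 0.1929 = 106.9334

106.933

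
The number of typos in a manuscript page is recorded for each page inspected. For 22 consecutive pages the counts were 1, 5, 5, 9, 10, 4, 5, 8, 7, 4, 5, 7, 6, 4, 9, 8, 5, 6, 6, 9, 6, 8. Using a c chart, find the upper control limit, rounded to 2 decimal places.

13.71

c̄ = (1 + 5 + 5 + 9 + 10 + 4 + 5 + 8 + 7 + 4 + 5 + 7 + 6 + 4 + 9 + 8 + 5 + 6 + 6 + 9 + 6 + 8) / 22 = 137 / 22 = 6.2273
UCL = c̄ + 3√c̄ = 6.2273 + 3 × √6.2273 = 6.2273 + 3 × 2.4955 = 13.7136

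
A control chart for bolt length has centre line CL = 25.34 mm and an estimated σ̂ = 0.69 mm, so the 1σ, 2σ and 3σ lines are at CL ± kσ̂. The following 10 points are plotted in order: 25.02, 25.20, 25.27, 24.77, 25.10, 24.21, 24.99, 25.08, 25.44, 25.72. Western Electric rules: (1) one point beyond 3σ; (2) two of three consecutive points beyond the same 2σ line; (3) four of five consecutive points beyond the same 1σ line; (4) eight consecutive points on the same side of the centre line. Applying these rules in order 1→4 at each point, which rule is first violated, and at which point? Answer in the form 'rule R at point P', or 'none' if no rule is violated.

Zone of each point (C = within 1σ̂, B = 1σ̂–2σ̂, A = 2σ̂–3σ̂, * = beyond 3σ̂; sign = side of CL): 1:-C, 2:-C, 3:-C, 4:-C, 5:-C, 6:-B, 7:-C, 8:-C, 9:+C, 10:+C
Rule 4 (eight consecutive points on the same side of the centre line) is satisfied at point 8.

rule 4 at point 8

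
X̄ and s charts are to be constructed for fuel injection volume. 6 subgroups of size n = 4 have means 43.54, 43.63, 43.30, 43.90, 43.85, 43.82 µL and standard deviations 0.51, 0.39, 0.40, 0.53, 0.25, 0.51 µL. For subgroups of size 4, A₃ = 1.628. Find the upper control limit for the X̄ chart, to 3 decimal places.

44.376

X̄̄ = (43.54 + 43.63 + 43.30 + 43.90 + 43.85 + 43.82) / 6 = 43.6733
s̄ = (0.51 + 0.39 + 0.40 + 0.53 + 0.25 + 0.51) / 6 = 0.4317
UCL = X̄̄ + A₃·s̄ = 43.6733 + 1.628 × 0.4317 = 44.3761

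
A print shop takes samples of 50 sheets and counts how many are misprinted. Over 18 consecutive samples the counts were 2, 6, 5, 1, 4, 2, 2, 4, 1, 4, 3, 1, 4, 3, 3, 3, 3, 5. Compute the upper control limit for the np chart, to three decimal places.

8.235

p̄ = Σdᵢ / (k·n) = 56 / (18 × 50) = 0.06222
UCL = np̄ + 3·√(np̄(1−p̄)) = 3.1111 + 3 × √(3.1111×0.93778) = 3.1111 + 3 × 1.7081 = 8.2353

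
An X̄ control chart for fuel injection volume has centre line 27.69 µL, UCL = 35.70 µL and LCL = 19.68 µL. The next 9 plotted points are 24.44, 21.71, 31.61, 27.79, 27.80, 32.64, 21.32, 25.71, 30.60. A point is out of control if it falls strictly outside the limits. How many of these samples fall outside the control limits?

0

All 9 points lie within [19.68, 35.70].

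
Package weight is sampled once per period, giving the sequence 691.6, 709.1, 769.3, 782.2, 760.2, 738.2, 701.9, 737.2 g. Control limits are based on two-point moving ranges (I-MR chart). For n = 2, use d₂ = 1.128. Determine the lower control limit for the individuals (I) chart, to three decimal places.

X̄ = (691.6 + 709.1 + 769.3 + 782.2 + 760.2 + 738.2 + 701.9 + 737.2) / 8 = 736.2125
Moving ranges: 17.5, 60.2, 12.9, 22.0, 22.0, 36.3, 35.3; M̄R̄ = 206.2000 / 7 = 29.4571
LCL = X̄ − 3·M̄R̄/d₂ = 736.2125 − 3 × 29.4571 / 1.128 = 657.8690

657.869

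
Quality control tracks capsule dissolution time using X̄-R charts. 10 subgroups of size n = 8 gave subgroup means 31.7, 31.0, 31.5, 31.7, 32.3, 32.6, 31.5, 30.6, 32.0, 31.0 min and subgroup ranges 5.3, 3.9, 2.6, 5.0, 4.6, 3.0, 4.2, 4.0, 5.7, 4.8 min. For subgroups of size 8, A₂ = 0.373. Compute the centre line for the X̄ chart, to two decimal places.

X̄̄ = (31.7 + 31.0 + 31.5 + 31.7 + 32.3 + 32.6 + 31.5 + 30.6 + 32.0 + 31.0) / 10 = 315.9000 / 10 = 31.5900
CL = X̄̄ = 31.5900

31.59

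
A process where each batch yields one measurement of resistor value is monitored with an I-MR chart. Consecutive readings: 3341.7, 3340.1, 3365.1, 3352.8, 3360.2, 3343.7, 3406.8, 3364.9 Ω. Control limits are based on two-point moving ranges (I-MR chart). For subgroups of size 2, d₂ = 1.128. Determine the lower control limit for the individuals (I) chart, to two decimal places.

3295.66

X̄ = (3341.7 + 3340.1 + 3365.1 + 3352.8 + 3360.2 + 3343.7 + 3406.8 + 3364.9) / 8 = 3359.4125
Moving ranges: 1.6, 25.0, 12.3, 7.4, 16.5, 63.1, 41.9; M̄R̄ = 167.8000 / 7 = 23.9714
LCL = X̄ − 3·M̄R̄/d₂ = 3359.4125 − 3 × 23.9714 / 1.128 = 3295.6587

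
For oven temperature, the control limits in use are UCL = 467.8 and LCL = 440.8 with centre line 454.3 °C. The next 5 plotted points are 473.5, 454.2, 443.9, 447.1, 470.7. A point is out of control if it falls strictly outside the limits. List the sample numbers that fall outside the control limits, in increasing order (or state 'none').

1, 5

Compare each point to [440.8, 467.8]: sample 1 = 473.5 > UCL; sample 5 = 470.7 > UCL.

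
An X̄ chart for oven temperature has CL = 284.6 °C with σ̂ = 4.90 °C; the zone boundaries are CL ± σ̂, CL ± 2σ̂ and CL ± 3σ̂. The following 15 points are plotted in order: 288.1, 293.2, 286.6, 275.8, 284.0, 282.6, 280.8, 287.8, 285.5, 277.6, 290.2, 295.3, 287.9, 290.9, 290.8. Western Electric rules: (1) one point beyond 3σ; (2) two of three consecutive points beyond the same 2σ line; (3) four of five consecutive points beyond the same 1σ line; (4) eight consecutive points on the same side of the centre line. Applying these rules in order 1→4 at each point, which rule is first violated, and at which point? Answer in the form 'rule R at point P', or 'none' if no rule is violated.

rule 3 at point 15

Zone of each point (C = within 1σ̂, B = 1σ̂–2σ̂, A = 2σ̂–3σ̂, * = beyond 3σ̂; sign = side of CL): 1:+C, 2:+B, 3:+C, 4:-B, 5:-C, 6:-C, 7:-C, 8:+C, 9:+C, 10:-B, 11:+B, 12:+A, 13:+C, 14:+B, 15:+B
Rule 3 (four of five consecutive points beyond the same 1σ limit) is satisfied at point 15.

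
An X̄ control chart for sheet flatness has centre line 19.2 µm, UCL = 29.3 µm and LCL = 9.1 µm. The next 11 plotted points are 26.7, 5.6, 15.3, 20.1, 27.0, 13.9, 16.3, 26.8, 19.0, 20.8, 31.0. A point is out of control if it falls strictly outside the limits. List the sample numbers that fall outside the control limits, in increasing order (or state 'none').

2, 11

Compare each point to [9.1, 29.3]: sample 2 = 5.6 < LCL; sample 11 = 31.0 > UCL.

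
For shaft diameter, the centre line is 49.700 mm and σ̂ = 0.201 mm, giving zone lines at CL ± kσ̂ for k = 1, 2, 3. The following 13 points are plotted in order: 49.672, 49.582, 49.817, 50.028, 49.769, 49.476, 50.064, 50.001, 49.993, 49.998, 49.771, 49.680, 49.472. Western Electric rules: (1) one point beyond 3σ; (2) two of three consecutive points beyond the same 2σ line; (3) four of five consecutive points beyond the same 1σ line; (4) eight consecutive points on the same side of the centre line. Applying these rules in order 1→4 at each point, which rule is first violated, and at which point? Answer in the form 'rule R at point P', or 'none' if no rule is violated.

rule 3 at point 10

Zone of each point (C = within 1σ̂, B = 1σ̂–2σ̂, A = 2σ̂–3σ̂, * = beyond 3σ̂; sign = side of CL): 1:-C, 2:-C, 3:+C, 4:+B, 5:+C, 6:-B, 7:+B, 8:+B, 9:+B, 10:+B, 11:+C, 12:-C, 13:-B
Rule 3 (four of five consecutive points beyond the same 1σ limit) is satisfied at point 10.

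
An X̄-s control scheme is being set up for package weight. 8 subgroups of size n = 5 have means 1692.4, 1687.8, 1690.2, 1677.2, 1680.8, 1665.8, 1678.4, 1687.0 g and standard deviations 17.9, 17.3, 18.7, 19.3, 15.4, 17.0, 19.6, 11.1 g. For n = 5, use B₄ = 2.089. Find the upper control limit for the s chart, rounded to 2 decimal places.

35.59

s̄ = (17.9 + 17.3 + 18.7 + 19.3 + 15.4 + 17.0 + 19.6 + 11.1) / 8 = 17.0375
UCL_s = B₄·s̄ = 2.089 × 17.0375 = 35.5913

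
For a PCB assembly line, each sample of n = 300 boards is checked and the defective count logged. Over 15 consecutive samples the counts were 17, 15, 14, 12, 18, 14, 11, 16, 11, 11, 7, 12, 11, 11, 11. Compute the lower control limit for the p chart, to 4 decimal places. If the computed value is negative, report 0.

p̄ = Σdᵢ / (k·n) = 191 / (15 × 300) = 0.04244
LCL = p̄ − 3·√(p̄(1−p̄)/n) = 0.04244 − 3 × 0.01164 = 0.00753

0.0075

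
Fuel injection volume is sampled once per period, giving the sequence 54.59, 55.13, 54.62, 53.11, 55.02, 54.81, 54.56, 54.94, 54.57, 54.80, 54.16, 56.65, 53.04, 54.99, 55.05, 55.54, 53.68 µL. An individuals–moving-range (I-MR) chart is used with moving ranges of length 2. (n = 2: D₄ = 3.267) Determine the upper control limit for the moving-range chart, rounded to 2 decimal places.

Moving ranges: 0.54, 0.51, 1.51, 1.91, 0.21, 0.25, 0.38, 0.37, 0.23, 0.64, 2.49, 3.61, 1.95, 0.06, 0.49, 1.86; M̄R̄ = 17.0100 / 16 = 1.0631
UCL_MR = D₄·M̄R̄ = 3.267 × 1.0631 = 3.4732

3.47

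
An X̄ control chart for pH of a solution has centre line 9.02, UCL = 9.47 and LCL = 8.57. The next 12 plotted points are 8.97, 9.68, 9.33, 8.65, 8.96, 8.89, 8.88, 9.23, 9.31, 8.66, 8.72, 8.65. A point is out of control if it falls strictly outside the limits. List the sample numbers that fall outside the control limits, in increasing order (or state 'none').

Compare each point to [8.57, 9.47]: sample 2 = 9.68 > UCL.

2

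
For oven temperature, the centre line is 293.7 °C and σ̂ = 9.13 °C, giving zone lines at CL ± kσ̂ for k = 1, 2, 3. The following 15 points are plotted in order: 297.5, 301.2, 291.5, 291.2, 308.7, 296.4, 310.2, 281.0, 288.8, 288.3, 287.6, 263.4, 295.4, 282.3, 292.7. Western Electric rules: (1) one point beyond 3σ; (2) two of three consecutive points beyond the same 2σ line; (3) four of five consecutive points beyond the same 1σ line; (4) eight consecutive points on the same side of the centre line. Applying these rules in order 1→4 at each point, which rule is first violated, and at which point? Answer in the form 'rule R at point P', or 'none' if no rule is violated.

Zone of each point (C = within 1σ̂, B = 1σ̂–2σ̂, A = 2σ̂–3σ̂, * = beyond 3σ̂; sign = side of CL): 1:+C, 2:+C, 3:-C, 4:-C, 5:+B, 6:+C, 7:+B, 8:-B, 9:-C, 10:-C, 11:-C, 12:-*, 13:+C, 14:-B, 15:-C
Rule 1 (one point beyond the 3σ limits) is satisfied at point 12.

rule 1 at point 12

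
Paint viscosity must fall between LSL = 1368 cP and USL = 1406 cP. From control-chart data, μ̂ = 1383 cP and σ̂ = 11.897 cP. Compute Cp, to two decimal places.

Cp = (USL − LSL) / (6σ̂) = (1406 − 1368) / (6 × 11.897) = 38.0000 / 71.3820 = 0.5323

0.53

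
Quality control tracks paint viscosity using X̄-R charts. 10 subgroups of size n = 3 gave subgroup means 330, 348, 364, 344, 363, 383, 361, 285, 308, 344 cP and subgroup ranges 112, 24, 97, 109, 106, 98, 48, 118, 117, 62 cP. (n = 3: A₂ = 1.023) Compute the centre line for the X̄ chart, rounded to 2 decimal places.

X̄̄ = (330 + 348 + 364 + 344 + 363 + 383 + 361 + 285 + 308 + 344) / 10 = 3430.0000 / 10 = 343.0000
CL = X̄̄ = 343.0000

343.00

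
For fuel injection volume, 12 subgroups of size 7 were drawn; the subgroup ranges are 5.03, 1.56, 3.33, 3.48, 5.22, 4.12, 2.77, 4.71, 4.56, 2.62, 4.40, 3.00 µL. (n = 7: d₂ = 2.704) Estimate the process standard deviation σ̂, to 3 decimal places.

R̄ = (5.03 + 1.56 + 3.33 + 3.48 + 5.22 + 4.12 + 2.77 + 4.71 + 4.56 + 2.62 + 4.40 + 3.00) / 12 = 3.7333
σ̂ = R̄ / d₂ = 3.7333 / 2.704 = 1.3807

1.381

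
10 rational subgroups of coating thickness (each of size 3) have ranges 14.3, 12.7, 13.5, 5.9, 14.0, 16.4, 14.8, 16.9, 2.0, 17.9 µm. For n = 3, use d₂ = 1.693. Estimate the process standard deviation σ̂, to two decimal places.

R̄ = (14.3 + 12.7 + 13.5 + 5.9 + 14.0 + 16.4 + 14.8 + 16.9 + 2.0 + 17.9) / 10 = 12.8400
σ̂ = R̄ / d₂ = 12.8400 / 1.693 = 7.5842

7.58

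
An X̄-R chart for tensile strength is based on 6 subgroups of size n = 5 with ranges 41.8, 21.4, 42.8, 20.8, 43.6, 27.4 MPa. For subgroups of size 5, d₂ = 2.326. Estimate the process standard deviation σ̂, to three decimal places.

R̄ = (41.8 + 21.4 + 42.8 + 20.8 + 43.6 + 27.4) / 6 = 32.9667
σ̂ = R̄ / d₂ = 32.9667 / 2.326 = 14.1731

14.173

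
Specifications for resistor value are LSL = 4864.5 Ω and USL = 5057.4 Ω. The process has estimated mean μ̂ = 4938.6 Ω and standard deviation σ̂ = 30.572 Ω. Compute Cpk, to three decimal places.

0.808

Cpu = (USL − μ̂) / (3σ̂) = (5057.4 − 4938.6) / (3 × 30.572) = 1.2953; Cpl = (μ̂ − LSL) / (3σ̂) = (4938.6 − 4864.5) / (3 × 30.572) = 0.8079; Cpk = min(Cpu, Cpl) = 0.8079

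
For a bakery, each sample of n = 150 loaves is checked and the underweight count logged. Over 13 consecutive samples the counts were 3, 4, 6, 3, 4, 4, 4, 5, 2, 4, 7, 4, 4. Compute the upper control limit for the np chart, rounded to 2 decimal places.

p̄ = Σdᵢ / (k·n) = 54 / (13 × 150) = 0.02769
UCL = np̄ + 3·√(np̄(1−p̄)) = 4.1538 + 3 × √(4.1538×0.97231) = 4.1538 + 3 × 2.0097 = 10.1829

10.18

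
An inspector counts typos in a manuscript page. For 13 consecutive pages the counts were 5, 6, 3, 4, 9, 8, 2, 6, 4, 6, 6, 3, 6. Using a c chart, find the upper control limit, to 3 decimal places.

c̄ = (5 + 6 + 3 + 4 + 9 + 8 + 2 + 6 + 4 + 6 + 6 + 3 + 6) / 13 = 68 / 13 = 5.2308
UCL = c̄ + 3√c̄ = 5.2308 + 3 × √5.2308 = 5.2308 + 3 × 2.2871 = 12.0920

12.092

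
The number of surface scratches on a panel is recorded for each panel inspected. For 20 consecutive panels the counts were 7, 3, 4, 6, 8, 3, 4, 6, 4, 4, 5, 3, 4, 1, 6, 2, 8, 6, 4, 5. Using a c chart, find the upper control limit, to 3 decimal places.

11.119

c̄ = (7 + 3 + 4 + 6 + 8 + 3 + 4 + 6 + 4 + 4 + 5 + 3 + 4 + 1 + 6 + 2 + 8 + 6 + 4 + 5) / 20 = 93 / 20 = 4.6500
UCL = c̄ + 3√c̄ = 4.6500 + 3 × √4.6500 = 4.6500 + 3 × 2.1564 = 11.1192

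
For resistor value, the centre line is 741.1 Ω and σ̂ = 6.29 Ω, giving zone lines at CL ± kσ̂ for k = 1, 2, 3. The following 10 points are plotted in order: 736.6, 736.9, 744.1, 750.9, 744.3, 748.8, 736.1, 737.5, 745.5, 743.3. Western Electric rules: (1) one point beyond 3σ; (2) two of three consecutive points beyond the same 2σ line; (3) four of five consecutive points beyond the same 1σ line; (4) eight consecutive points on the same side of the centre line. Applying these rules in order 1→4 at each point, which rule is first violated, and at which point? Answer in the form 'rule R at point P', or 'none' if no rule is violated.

Zone of each point (C = within 1σ̂, B = 1σ̂–2σ̂, A = 2σ̂–3σ̂, * = beyond 3σ̂; sign = side of CL): 1:-C, 2:-C, 3:+C, 4:+B, 5:+C, 6:+B, 7:-C, 8:-C, 9:+C, 10:+C
No rule fires across all 10 points.

none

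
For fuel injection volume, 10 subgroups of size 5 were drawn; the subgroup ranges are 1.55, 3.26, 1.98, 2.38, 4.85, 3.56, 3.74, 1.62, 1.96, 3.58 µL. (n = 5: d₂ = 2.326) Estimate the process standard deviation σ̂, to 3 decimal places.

R̄ = (1.55 + 3.26 + 1.98 + 2.38 + 4.85 + 3.56 + 3.74 + 1.62 + 1.96 + 3.58) / 10 = 2.8480
σ̂ = R̄ / d₂ = 2.8480 / 2.326 = 1.2244

1.224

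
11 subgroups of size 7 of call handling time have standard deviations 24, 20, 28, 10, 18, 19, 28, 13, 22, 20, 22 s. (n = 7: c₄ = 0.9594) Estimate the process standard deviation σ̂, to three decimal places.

21.225

s̄ = (24 + 20 + 28 + 10 + 18 + 19 + 28 + 13 + 22 + 20 + 22) / 11 = 20.3636
σ̂ = s̄ / c₄ = 20.3636 / 0.9594 = 21.2254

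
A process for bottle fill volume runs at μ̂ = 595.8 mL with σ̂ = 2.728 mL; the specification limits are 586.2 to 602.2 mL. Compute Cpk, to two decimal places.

0.78

Cpu = (USL − μ̂) / (3σ̂) = (602.2 − 595.8) / (3 × 2.728) = 0.7820; Cpl = (μ̂ − LSL) / (3σ̂) = (595.8 − 586.2) / (3 × 2.728) = 1.1730; Cpk = min(Cpu, Cpl) = 0.7820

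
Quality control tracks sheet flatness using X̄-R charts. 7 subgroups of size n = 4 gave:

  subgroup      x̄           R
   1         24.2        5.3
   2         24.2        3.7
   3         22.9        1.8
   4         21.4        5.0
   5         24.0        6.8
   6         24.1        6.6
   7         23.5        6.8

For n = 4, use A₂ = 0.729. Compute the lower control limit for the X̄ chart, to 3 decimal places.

X̄̄ = (24.2 + 24.2 + 22.9 + 21.4 + 24.0 + 24.1 + 23.5) / 7 = 164.3000 / 7 = 23.4714
R̄ = (5.3 + 3.7 + 1.8 + 5.0 + 6.8 + 6.6 + 6.8) / 7 = 36.0000 / 7 = 5.1429
LCL = X̄̄ − A₂·R̄ = 23.4714 − 0.729 × 5.1429 = 19.7223

19.722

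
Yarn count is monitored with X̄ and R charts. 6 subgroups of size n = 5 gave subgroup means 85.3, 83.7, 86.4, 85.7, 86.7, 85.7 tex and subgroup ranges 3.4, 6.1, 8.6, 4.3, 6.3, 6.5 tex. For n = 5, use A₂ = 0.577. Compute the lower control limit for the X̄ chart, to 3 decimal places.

X̄̄ = (85.3 + 83.7 + 86.4 + 85.7 + 86.7 + 85.7) / 6 = 513.5000 / 6 = 85.5833
R̄ = (3.4 + 6.1 + 8.6 + 4.3 + 6.3 + 6.5) / 6 = 35.2000 / 6 = 5.8667
LCL = X̄̄ − A₂·R̄ = 85.5833 − 0.577 × 5.8667 = 82.1983

82.198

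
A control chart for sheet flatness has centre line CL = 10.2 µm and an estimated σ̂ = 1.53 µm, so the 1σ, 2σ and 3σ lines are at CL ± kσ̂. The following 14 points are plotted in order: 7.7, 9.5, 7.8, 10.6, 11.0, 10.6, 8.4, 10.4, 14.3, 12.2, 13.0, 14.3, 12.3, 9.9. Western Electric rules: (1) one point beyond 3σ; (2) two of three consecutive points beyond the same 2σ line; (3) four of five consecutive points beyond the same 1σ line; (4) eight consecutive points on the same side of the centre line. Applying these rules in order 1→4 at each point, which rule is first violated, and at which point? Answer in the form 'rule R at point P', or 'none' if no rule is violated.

Zone of each point (C = within 1σ̂, B = 1σ̂–2σ̂, A = 2σ̂–3σ̂, * = beyond 3σ̂; sign = side of CL): 1:-B, 2:-C, 3:-B, 4:+C, 5:+C, 6:+C, 7:-B, 8:+C, 9:+A, 10:+B, 11:+B, 12:+A, 13:+B, 14:-C
Rule 3 (four of five consecutive points beyond the same 1σ limit) is satisfied at point 12.

rule 3 at point 12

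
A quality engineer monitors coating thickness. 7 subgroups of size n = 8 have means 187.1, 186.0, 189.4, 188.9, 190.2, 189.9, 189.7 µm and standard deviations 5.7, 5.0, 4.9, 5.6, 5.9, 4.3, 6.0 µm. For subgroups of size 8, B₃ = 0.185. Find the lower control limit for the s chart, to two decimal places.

s̄ = (5.7 + 5.0 + 4.9 + 5.6 + 5.9 + 4.3 + 6.0) / 7 = 5.3429
LCL_s = B₃·s̄ = 0.185 × 5.3429 = 0.9884

0.99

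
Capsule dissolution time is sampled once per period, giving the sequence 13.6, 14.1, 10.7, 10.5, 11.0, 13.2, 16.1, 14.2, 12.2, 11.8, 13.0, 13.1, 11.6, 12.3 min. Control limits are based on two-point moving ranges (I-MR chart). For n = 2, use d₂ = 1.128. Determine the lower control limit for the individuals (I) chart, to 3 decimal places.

9.091

X̄ = (13.6 + 14.1 + 10.7 + 10.5 + 11.0 + 13.2 + 16.1 + 14.2 + 12.2 + 11.8 + 13.0 + 13.1 + 11.6 + 12.3) / 14 = 12.6714
Moving ranges: 0.5, 3.4, 0.2, 0.5, 2.2, 2.9, 1.9, 2.0, 0.4, 1.2, 0.1, 1.5, 0.7; M̄R̄ = 17.5000 / 13 = 1.3462
LCL = X̄ − 3·M̄R̄/d₂ = 12.6714 − 3 × 1.3462 / 1.128 = 9.0912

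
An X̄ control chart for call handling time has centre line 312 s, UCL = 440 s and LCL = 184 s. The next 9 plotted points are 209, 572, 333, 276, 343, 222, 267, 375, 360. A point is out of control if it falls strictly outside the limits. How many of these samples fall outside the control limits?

1

Compare each point to [184, 440]: sample 2 = 572 > UCL.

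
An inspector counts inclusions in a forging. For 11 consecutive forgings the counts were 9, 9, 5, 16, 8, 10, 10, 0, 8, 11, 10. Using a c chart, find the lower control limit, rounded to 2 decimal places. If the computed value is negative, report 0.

c̄ = (9 + 9 + 5 + 16 + 8 + 10 + 10 + 0 + 8 + 11 + 10) / 11 = 96 / 11 = 8.7273
LCL = c̄ − 3√c̄ = 8.7273 − 3 × 2.9542 = -0.1353 → 0 (cannot be negative)

0.00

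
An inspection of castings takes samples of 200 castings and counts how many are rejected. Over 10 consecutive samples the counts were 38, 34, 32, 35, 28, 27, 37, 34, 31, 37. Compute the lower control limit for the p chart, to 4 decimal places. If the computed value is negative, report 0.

p̄ = Σdᵢ / (k·n) = 333 / (10 × 200) = 0.16650
LCL = p̄ − 3·√(p̄(1−p̄)/n) = 0.16650 − 3 × 0.02634 = 0.08747

0.0875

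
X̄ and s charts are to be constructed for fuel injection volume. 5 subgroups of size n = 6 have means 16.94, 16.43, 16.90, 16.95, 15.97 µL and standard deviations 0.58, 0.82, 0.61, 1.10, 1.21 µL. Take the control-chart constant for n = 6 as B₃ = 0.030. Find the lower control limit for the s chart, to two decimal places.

0.03

s̄ = (0.58 + 0.82 + 0.61 + 1.10 + 1.21) / 5 = 0.8640
LCL_s = B₃·s̄ = 0.030 × 0.8640 = 0.0259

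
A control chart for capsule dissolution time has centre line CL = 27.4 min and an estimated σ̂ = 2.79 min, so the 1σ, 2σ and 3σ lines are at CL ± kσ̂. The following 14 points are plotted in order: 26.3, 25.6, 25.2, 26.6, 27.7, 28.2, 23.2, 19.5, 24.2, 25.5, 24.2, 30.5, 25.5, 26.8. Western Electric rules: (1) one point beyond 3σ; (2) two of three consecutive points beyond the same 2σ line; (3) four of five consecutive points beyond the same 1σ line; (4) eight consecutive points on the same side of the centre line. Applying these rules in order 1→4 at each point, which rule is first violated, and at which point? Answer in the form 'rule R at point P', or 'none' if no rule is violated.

Zone of each point (C = within 1σ̂, B = 1σ̂–2σ̂, A = 2σ̂–3σ̂, * = beyond 3σ̂; sign = side of CL): 1:-C, 2:-C, 3:-C, 4:-C, 5:+C, 6:+C, 7:-B, 8:-A, 9:-B, 10:-C, 11:-B, 12:+B, 13:-C, 14:-C
Rule 3 (four of five consecutive points beyond the same 1σ limit) is satisfied at point 11.

rule 3 at point 11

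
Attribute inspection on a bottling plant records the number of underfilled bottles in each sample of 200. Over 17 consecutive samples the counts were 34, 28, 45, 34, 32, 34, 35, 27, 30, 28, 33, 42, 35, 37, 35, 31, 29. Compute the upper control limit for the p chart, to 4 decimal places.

p̄ = Σdᵢ / (k·n) = 569 / (17 × 200) = 0.16735
UCL = p̄ + 3·√(p̄(1−p̄)/n) = 0.16735 + 3 × √(0.16735×0.83265/200) = 0.16735 + 3 × 0.02640 = 0.24654

0.2465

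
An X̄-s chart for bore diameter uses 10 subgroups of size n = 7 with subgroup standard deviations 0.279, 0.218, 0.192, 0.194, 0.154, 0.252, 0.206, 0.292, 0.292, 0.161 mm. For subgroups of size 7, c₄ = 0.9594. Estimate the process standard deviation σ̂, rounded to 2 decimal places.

s̄ = (0.279 + 0.218 + 0.192 + 0.194 + 0.154 + 0.252 + 0.206 + 0.292 + 0.292 + 0.161) / 10 = 0.2240
σ̂ = s̄ / c₄ = 0.2240 / 0.9594 = 0.2335

0.23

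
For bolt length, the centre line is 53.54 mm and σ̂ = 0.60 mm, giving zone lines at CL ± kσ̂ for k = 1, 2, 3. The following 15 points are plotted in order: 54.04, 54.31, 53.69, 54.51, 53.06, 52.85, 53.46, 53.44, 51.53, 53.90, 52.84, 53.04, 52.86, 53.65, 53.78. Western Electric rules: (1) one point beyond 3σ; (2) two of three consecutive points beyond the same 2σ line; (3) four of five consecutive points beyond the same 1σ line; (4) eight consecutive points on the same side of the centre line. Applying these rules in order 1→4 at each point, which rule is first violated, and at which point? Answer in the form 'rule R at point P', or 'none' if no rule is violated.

rule 1 at point 9

Zone of each point (C = within 1σ̂, B = 1σ̂–2σ̂, A = 2σ̂–3σ̂, * = beyond 3σ̂; sign = side of CL): 1:+C, 2:+B, 3:+C, 4:+B, 5:-C, 6:-B, 7:-C, 8:-C, 9:-*, 10:+C, 11:-B, 12:-C, 13:-B, 14:+C, 15:+C
Rule 1 (one point beyond the 3σ limits) is satisfied at point 9.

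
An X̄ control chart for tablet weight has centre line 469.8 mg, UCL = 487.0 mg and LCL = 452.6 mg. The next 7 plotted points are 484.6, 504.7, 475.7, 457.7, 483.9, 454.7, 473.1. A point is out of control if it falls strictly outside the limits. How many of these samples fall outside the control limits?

Compare each point to [452.6, 487.0]: sample 2 = 504.7 > UCL.

1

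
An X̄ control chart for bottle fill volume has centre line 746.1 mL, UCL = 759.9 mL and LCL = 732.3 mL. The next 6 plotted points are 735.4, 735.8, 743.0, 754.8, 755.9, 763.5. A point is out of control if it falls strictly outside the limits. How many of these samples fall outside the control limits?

Compare each point to [732.3, 759.9]: sample 6 = 763.5 > UCL.

1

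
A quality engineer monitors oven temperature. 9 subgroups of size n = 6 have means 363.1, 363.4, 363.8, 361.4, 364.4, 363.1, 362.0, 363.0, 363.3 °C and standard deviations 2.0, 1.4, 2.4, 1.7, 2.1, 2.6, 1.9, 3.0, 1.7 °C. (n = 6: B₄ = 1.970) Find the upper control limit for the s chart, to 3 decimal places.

4.115

s̄ = (2.0 + 1.4 + 2.4 + 1.7 + 2.1 + 2.6 + 1.9 + 3.0 + 1.7) / 9 = 2.0889
UCL_s = B₄·s̄ = 1.970 × 2.0889 = 4.1151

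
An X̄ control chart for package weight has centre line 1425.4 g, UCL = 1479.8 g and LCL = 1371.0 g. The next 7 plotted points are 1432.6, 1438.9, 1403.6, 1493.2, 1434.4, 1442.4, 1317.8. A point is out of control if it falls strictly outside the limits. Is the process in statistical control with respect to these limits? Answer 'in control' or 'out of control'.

Compare each point to [1371.0, 1479.8]: sample 4 = 1493.2 > UCL; sample 7 = 1317.8 < LCL.

out of control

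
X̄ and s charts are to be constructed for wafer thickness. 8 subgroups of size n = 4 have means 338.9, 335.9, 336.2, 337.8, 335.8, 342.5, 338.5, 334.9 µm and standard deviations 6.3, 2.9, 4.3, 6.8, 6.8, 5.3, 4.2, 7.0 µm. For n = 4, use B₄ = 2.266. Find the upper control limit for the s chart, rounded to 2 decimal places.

12.35

s̄ = (6.3 + 2.9 + 4.3 + 6.8 + 6.8 + 5.3 + 4.2 + 7.0) / 8 = 5.4500
UCL_s = B₄·s̄ = 2.266 × 5.4500 = 12.3497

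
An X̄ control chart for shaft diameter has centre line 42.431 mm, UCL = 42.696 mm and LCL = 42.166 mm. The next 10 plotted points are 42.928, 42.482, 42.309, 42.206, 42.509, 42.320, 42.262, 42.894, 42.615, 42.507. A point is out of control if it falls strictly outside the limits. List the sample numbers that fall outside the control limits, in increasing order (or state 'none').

Compare each point to [42.166, 42.696]: sample 1 = 42.928 > UCL; sample 8 = 42.894 > UCL.

1, 8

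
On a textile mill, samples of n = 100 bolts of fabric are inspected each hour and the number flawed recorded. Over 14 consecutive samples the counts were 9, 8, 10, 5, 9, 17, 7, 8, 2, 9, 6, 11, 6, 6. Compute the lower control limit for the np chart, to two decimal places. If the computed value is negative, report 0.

p̄ = Σdᵢ / (k·n) = 113 / (14 × 100) = 0.08071
LCL = np̄ − 3·√(np̄(1−p̄)) = 8.0714 − 3 × 2.7240 = -0.1004 → 0 (negative, so LCL = 0)

0.00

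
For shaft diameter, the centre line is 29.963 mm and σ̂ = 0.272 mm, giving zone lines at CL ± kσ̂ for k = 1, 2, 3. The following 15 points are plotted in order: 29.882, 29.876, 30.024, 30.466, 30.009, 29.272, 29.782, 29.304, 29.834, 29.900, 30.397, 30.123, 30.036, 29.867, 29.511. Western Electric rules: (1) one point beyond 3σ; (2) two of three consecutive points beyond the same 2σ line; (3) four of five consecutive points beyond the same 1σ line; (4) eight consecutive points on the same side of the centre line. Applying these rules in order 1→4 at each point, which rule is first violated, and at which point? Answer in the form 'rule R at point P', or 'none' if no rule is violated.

rule 2 at point 8

Zone of each point (C = within 1σ̂, B = 1σ̂–2σ̂, A = 2σ̂–3σ̂, * = beyond 3σ̂; sign = side of CL): 1:-C, 2:-C, 3:+C, 4:+B, 5:+C, 6:-A, 7:-C, 8:-A, 9:-C, 10:-C, 11:+B, 12:+C, 13:+C, 14:-C, 15:-B
Rule 2 (two of three consecutive points beyond the same 2σ limit) is satisfied at point 8.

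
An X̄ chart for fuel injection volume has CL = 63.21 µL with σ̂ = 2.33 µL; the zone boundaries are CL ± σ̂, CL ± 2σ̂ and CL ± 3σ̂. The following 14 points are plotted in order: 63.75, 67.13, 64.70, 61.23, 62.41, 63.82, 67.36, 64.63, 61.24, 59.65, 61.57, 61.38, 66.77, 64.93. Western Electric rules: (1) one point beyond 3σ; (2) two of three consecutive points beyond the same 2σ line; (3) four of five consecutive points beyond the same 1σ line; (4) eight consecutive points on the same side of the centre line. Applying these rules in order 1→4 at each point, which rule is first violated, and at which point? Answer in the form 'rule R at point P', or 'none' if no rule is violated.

Zone of each point (C = within 1σ̂, B = 1σ̂–2σ̂, A = 2σ̂–3σ̂, * = beyond 3σ̂; sign = side of CL): 1:+C, 2:+B, 3:+C, 4:-C, 5:-C, 6:+C, 7:+B, 8:+C, 9:-C, 10:-B, 11:-C, 12:-C, 13:+B, 14:+C
No rule fires across all 14 points.

none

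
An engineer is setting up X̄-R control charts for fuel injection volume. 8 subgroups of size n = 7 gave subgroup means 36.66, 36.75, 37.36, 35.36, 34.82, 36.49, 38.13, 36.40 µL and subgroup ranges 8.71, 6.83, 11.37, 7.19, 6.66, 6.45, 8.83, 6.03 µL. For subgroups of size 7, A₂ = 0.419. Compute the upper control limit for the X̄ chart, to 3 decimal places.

39.747

X̄̄ = (36.66 + 36.75 + 37.36 + 35.36 + 34.82 + 36.49 + 38.13 + 36.40) / 8 = 291.9700 / 8 = 36.4963
R̄ = (8.71 + 6.83 + 11.37 + 7.19 + 6.66 + 6.45 + 8.83 + 6.03) / 8 = 62.0700 / 8 = 7.7588
UCL = X̄̄ + A₂·R̄ = 36.4963 + 0.419 × 7.7588 = 39.7472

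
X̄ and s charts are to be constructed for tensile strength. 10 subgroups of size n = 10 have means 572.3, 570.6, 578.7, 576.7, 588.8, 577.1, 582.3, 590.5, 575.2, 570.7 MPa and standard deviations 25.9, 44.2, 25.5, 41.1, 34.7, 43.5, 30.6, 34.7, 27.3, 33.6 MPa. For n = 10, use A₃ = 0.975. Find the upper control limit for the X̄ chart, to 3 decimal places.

611.547

X̄̄ = (572.3 + 570.6 + 578.7 + 576.7 + 588.8 + 577.1 + 582.3 + 590.5 + 575.2 + 570.7) / 10 = 578.2900
s̄ = (25.9 + 44.2 + 25.5 + 41.1 + 34.7 + 43.5 + 30.6 + 34.7 + 27.3 + 33.6) / 10 = 34.1100
UCL = X̄̄ + A₃·s̄ = 578.2900 + 0.975 × 34.1100 = 611.5472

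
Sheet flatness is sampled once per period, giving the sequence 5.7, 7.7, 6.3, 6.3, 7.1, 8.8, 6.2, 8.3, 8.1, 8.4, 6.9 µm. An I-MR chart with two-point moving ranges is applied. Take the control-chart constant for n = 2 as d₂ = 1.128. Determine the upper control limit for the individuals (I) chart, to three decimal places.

X̄ = (5.7 + 7.7 + 6.3 + 6.3 + 7.1 + 8.8 + 6.2 + 8.3 + 8.1 + 8.4 + 6.9) / 11 = 7.2545
Moving ranges: 2.0, 1.4, 0.0, 0.8, 1.7, 2.6, 2.1, 0.2, 0.3, 1.5; M̄R̄ = 12.6000 / 10 = 1.2600
UCL = X̄ + 3·M̄R̄/d₂ = 7.2545 + 3 × 1.2600 / 1.128 = 10.6056

10.606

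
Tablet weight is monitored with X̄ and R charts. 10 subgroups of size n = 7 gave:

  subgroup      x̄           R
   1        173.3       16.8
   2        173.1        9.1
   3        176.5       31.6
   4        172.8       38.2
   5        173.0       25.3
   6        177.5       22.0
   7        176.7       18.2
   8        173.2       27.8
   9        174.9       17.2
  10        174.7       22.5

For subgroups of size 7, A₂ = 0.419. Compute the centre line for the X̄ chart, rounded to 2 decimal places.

174.57

X̄̄ = (173.3 + 173.1 + 176.5 + 172.8 + 173.0 + 177.5 + 176.7 + 173.2 + 174.9 + 174.7) / 10 = 1745.7000 / 10 = 174.5700
CL = X̄̄ = 174.5700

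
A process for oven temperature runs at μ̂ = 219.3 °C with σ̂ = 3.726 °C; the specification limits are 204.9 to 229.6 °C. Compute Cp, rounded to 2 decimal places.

Cp = (USL − LSL) / (6σ̂) = (229.6 − 204.9) / (6 × 3.726) = 24.7000 / 22.3560 = 1.1048

1.10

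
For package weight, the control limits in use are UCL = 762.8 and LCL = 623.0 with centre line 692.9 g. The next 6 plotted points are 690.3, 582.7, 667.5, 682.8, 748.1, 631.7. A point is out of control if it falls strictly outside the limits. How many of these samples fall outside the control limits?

Compare each point to [623.0, 762.8]: sample 2 = 582.7 < LCL.

1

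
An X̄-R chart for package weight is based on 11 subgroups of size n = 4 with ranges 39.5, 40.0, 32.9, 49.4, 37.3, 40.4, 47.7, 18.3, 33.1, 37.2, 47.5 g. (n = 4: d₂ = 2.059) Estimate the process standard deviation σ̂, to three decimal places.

R̄ = (39.5 + 40.0 + 32.9 + 49.4 + 37.3 + 40.4 + 47.7 + 18.3 + 33.1 + 37.2 + 47.5) / 11 = 38.4818
σ̂ = R̄ / d₂ = 38.4818 / 2.059 = 18.6896

18.690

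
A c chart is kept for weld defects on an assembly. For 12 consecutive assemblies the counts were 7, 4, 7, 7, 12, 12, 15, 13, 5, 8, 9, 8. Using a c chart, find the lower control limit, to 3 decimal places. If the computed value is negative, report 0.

c̄ = (7 + 4 + 7 + 7 + 12 + 12 + 15 + 13 + 5 + 8 + 9 + 8) / 12 = 107 / 12 = 8.9167
LCL = c̄ − 3√c̄ = 8.9167 − 3 × 2.9861 = -0.0416 → 0 (cannot be negative)

0.000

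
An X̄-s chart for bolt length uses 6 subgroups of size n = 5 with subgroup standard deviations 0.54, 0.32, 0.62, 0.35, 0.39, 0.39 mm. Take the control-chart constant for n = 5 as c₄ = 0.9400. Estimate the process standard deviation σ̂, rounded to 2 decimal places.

0.46

s̄ = (0.54 + 0.32 + 0.62 + 0.35 + 0.39 + 0.39) / 6 = 0.4350
σ̂ = s̄ / c₄ = 0.4350 / 0.9400 = 0.4628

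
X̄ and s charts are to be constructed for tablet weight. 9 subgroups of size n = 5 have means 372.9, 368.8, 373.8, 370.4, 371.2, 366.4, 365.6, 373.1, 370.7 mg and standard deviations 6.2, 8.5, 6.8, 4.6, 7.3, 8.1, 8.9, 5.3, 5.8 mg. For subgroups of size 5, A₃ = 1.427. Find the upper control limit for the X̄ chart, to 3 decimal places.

380.073

X̄̄ = (372.9 + 368.8 + 373.8 + 370.4 + 371.2 + 366.4 + 365.6 + 373.1 + 370.7) / 9 = 370.3222
s̄ = (6.2 + 8.5 + 6.8 + 4.6 + 7.3 + 8.1 + 8.9 + 5.3 + 5.8) / 9 = 6.8333
UCL = X̄̄ + A₃·s̄ = 370.3222 + 1.427 × 6.8333 = 380.0734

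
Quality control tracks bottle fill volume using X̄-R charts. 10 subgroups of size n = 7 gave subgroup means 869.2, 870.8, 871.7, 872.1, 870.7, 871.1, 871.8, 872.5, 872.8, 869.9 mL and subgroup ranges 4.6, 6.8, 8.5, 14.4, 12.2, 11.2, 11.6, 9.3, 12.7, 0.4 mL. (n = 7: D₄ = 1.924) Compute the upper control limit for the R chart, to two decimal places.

R̄ = (4.6 + 6.8 + 8.5 + 14.4 + 12.2 + 11.2 + 11.6 + 9.3 + 12.7 + 0.4) / 10 = 91.7000 / 10 = 9.1700
UCL_R = D₄·R̄ = 1.924 × 9.1700 = 17.6431

17.64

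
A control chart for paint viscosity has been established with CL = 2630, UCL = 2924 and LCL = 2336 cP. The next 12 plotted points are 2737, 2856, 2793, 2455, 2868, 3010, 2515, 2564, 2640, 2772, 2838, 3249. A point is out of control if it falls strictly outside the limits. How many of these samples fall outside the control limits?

Compare each point to [2336, 2924]: sample 6 = 3010 > UCL; sample 12 = 3249 > UCL.

2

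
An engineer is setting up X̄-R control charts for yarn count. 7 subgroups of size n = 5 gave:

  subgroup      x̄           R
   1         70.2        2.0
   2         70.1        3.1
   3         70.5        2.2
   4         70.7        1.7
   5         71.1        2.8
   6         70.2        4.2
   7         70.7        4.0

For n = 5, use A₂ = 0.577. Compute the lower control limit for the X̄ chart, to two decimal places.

68.85

X̄̄ = (70.2 + 70.1 + 70.5 + 70.7 + 71.1 + 70.2 + 70.7) / 7 = 493.5000 / 7 = 70.5000
R̄ = (2.0 + 3.1 + 2.2 + 1.7 + 2.8 + 4.2 + 4.0) / 7 = 20.0000 / 7 = 2.8571
LCL = X̄̄ − A₂·R̄ = 70.5000 − 0.577 × 2.8571 = 68.8514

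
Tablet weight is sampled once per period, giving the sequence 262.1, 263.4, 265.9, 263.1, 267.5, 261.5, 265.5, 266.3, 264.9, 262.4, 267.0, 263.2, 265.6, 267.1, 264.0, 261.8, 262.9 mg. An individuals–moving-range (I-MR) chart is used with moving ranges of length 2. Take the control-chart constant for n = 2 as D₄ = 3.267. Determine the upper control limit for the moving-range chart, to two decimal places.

9.07

Moving ranges: 1.3, 2.5, 2.8, 4.4, 6.0, 4.0, 0.8, 1.4, 2.5, 4.6, 3.8, 2.4, 1.5, 3.1, 2.2, 1.1; M̄R̄ = 44.4000 / 16 = 2.7750
UCL_MR = D₄·M̄R̄ = 3.267 × 2.7750 = 9.0659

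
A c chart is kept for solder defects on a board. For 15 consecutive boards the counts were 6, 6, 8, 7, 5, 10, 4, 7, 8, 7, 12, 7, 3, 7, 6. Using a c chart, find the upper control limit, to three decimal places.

14.728

c̄ = (6 + 6 + 8 + 7 + 5 + 10 + 4 + 7 + 8 + 7 + 12 + 7 + 3 + 7 + 6) / 15 = 103 / 15 = 6.8667
UCL = c̄ + 3√c̄ = 6.8667 + 3 × √6.8667 = 6.8667 + 3 × 2.6204 = 14.7280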